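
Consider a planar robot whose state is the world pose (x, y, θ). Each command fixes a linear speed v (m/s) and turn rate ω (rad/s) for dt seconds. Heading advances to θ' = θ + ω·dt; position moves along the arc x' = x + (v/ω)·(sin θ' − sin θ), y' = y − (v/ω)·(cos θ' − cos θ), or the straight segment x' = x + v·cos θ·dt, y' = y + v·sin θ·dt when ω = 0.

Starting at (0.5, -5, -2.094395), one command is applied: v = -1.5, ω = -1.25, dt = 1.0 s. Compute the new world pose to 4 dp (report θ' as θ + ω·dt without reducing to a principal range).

(1.7809, -4.4246, -3.3444)

θ' = -2.0944 + -1.25·1.0 = -3.3444
R = v/ω = -1.5/-1.25 = 1.2000
x' = 0.5 + 1.2000·(sin -3.3444 − sin -2.0944) = 1.7809
y' = -5 − 1.2000·(cos -3.3444 − cos -2.0944) = -4.4246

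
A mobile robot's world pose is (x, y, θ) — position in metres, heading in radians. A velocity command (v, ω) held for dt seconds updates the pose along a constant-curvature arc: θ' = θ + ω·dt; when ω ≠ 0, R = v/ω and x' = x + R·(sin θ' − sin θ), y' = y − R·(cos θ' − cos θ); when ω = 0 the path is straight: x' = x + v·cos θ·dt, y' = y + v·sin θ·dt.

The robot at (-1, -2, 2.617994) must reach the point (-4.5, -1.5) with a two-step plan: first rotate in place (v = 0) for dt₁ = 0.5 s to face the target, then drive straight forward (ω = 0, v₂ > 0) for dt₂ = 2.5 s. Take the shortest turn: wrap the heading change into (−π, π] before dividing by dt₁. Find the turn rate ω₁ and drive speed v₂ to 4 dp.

heading to target = atan2(-1.5−-2, -4.5−-1) = 2.9997
Δθ = wrap(2.9997 − 2.6180) = 0.3817; ω₁ = Δθ/dt₁ = 0.7634
distance = √((-4.5−-1)² + (-1.5−-2)²) = 3.5355; v₂ = distance/dt₂ = 1.4142

ω₁ = 0.7634, v₂ = 1.4142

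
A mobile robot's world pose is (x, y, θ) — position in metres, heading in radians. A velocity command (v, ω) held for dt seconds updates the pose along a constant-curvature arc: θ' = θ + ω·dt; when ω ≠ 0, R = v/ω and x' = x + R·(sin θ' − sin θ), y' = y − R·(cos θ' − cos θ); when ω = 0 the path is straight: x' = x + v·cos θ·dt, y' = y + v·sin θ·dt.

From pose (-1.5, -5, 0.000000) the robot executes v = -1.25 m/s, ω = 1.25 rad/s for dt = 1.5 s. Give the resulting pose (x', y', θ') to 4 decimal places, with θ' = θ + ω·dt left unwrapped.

(-2.4541, -6.2995, 1.8750)

θ' = 0.0000 + 1.25·1.5 = 1.8750
R = v/ω = -1.25/1.25 = -1.0000
x' = -1.5 + -1.0000·(sin 1.8750 − sin 0.0000) = -2.4541
y' = -5 − -1.0000·(cos 1.8750 − cos 0.0000) = -6.2995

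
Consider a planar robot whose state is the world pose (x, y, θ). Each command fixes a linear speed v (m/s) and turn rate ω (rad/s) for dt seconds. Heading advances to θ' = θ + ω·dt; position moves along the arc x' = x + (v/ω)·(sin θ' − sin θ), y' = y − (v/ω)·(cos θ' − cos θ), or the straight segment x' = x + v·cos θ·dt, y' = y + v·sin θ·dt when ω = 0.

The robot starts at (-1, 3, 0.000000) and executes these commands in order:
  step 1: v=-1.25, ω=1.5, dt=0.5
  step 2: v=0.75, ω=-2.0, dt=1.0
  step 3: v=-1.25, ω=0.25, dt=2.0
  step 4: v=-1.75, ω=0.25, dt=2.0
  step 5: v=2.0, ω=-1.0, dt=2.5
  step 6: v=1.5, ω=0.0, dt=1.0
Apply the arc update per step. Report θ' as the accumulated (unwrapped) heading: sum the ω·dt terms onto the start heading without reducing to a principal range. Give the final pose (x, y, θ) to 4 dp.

(-6.4509, 2.0037, -2.7500)

step 1: θ'=0.7500 (R=-0.8333) → pose (-1.5680, 2.7764, 0.7500)
step 2: θ'=-1.2500 (R=-0.3750) → pose (-0.9565, 2.6203, -1.2500)
step 3: θ'=-0.7500 (R=-5.0000) → pose (-2.2933, 4.7021, -0.7500)
step 4: θ'=-0.2500 (R=-7.0000) → pose (-5.3329, 6.3627, -0.2500)
step 5: θ'=-2.7500 (R=-2.0000) → pose (-5.0644, 2.5762, -2.7500)
step 6: θ'=-2.7500 (straight) → pose (-6.4509, 2.0037, -2.7500)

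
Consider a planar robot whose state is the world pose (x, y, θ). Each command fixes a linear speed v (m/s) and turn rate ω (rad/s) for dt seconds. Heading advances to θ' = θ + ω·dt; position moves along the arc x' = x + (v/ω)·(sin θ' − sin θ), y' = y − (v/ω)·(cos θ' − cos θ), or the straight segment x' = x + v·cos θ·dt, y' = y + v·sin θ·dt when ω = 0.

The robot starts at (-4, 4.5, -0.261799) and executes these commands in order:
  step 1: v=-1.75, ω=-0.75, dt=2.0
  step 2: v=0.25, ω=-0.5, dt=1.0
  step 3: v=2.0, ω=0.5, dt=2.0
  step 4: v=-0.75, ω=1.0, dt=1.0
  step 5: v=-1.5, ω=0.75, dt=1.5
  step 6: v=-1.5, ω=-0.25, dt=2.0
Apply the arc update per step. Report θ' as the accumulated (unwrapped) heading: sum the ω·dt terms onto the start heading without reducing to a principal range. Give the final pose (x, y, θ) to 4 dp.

(-11.5065, 1.3634, 0.3632)

step 1: θ'=-1.7618 (R=2.3333) → pose (-5.6870, 7.1968, -1.7618)
step 2: θ'=-2.2618 (R=-0.5000) → pose (-5.7926, 6.9731, -2.2618)
step 3: θ'=-1.2618 (R=4.0000) → pose (-6.5207, 3.2074, -1.2618)
step 4: θ'=-0.2618 (R=-0.7500) → pose (-7.0411, 3.7038, -0.2618)
step 5: θ'=0.8632 (R=-2.0000) → pose (-9.0786, 3.0719, 0.8632)
step 6: θ'=0.3632 (R=6.0000) → pose (-11.5065, 1.3634, 0.3632)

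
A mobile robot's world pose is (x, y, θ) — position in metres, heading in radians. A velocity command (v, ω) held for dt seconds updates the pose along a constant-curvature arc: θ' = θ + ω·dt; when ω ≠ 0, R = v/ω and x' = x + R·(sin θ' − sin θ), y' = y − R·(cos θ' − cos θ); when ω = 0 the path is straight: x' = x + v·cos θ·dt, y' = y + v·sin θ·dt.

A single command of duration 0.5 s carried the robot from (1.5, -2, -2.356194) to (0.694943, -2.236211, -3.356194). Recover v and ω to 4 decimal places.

Δθ = -3.356194 − -2.356194 = -1.000000
ω = Δθ/dt = -1.000000/0.5 = -2.0000
R = Δx/(sin θ' − sin θ) = -0.8750
v = R·ω = -0.8750·-2.0000 = 1.7500

v = 1.7500, ω = -2.0000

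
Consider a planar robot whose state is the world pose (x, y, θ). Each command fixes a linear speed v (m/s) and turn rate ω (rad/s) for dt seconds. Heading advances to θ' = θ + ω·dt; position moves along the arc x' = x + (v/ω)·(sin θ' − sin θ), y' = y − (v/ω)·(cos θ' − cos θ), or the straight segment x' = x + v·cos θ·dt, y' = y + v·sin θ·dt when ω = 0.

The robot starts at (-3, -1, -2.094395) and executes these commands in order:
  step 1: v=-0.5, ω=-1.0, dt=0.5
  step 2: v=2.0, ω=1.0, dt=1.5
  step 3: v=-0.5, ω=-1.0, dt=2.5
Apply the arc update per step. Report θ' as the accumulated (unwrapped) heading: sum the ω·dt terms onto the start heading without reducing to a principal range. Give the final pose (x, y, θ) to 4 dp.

(-2.9008, -2.7692, -3.5944)

step 1: θ'=-2.5944 (R=0.5000) → pose (-2.8271, -0.8230, -2.5944)
step 2: θ'=-1.0944 (R=2.0000) → pose (-3.5638, -3.4481, -1.0944)
step 3: θ'=-3.5944 (R=0.5000) → pose (-2.9008, -2.7692, -3.5944)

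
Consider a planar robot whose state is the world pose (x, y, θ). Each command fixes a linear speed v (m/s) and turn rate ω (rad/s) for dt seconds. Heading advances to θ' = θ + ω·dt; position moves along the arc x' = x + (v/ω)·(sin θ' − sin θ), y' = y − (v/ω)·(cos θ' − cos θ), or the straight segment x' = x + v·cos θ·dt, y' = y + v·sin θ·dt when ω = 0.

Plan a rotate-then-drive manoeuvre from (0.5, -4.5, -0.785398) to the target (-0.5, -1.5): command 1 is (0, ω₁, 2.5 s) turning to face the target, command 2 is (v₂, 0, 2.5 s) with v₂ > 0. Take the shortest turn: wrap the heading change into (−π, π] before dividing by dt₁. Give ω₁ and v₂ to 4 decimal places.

heading to target = atan2(-1.5−-4.5, -0.5−0.5) = 1.8925
Δθ = wrap(1.8925 − -0.7854) = 2.6779; ω₁ = Δθ/dt₁ = 1.0712
distance = √((-0.5−0.5)² + (-1.5−-4.5)²) = 3.1623; v₂ = distance/dt₂ = 1.2649

ω₁ = 1.0712, v₂ = 1.2649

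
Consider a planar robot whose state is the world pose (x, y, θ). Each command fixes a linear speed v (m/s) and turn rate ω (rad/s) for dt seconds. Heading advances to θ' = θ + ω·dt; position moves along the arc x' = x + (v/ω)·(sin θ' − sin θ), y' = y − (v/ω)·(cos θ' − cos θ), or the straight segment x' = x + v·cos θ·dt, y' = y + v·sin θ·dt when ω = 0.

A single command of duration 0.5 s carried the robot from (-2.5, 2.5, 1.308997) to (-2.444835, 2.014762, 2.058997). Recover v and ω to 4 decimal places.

v = -1.0000, ω = 1.5000

Δθ = 2.058997 − 1.308997 = 0.750000
ω = Δθ/dt = 0.750000/0.5 = 1.5000
R = −Δy/(cos θ' − cos θ) = -0.6667
v = R·ω = -0.6667·1.5000 = -1.0000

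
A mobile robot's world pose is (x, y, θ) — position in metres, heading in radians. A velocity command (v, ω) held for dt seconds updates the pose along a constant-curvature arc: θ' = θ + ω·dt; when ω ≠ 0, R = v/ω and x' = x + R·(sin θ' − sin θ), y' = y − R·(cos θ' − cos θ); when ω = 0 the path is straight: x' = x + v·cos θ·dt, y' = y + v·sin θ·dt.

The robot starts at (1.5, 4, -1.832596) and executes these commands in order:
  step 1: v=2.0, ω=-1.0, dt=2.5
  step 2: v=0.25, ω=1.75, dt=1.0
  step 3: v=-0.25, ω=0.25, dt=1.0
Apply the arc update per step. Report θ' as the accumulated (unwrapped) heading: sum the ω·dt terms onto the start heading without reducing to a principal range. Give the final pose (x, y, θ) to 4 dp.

step 1: θ'=-4.3326 (R=-2.0000) → pose (-2.2893, 3.7762, -4.3326)
step 2: θ'=-2.5826 (R=0.1429) → pose (-2.4978, 3.8443, -2.5826)
step 3: θ'=-2.3326 (R=-1.0000) → pose (-2.3045, 4.0019, -2.3326)

(-2.3045, 4.0019, -2.3326)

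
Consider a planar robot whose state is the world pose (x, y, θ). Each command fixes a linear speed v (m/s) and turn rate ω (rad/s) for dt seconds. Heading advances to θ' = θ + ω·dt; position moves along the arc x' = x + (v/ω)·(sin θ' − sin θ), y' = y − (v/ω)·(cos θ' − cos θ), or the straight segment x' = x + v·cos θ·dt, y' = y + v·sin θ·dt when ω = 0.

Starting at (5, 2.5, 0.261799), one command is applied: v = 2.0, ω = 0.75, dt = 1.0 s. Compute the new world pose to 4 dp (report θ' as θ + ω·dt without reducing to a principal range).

θ' = 0.2618 + 0.75·1.0 = 1.0118
R = v/ω = 2.0/0.75 = 2.6667
x' = 5 + 2.6667·(sin 1.0118 − sin 0.2618) = 6.5706
y' = 2.5 − 2.6667·(cos 1.0118 − cos 0.2618) = 3.6616

(6.5706, 3.6616, 1.0118)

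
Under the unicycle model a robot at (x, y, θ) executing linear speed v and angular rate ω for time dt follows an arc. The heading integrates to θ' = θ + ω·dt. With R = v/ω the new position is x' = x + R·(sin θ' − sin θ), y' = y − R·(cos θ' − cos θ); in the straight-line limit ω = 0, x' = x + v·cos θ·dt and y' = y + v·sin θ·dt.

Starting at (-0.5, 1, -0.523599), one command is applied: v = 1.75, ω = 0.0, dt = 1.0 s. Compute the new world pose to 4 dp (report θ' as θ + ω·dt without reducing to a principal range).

θ' = -0.5236 + 0.0·1.0 = -0.5236
ω = 0 → straight: x' = -0.5 + 1.75·cos(-0.5236)·1.0 = 1.0155
y' = 1 + 1.75·sin(-0.5236)·1.0 = 0.1250

(1.0155, 0.1250, -0.5236)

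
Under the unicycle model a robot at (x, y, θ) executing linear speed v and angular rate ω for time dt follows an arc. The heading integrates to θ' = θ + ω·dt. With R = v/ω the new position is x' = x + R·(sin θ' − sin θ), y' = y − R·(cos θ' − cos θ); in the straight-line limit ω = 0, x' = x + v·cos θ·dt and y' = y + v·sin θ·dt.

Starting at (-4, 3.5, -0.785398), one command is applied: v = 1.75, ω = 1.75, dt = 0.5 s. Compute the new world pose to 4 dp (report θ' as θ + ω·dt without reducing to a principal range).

θ' = -0.7854 + 1.75·0.5 = 0.0896
R = v/ω = 1.75/1.75 = 1.0000
x' = -4 + 1.0000·(sin 0.0896 − sin -0.7854) = -3.2034
y' = 3.5 − 1.0000·(cos 0.0896 − cos -0.7854) = 3.2111

(-3.2034, 3.2111, 0.0896)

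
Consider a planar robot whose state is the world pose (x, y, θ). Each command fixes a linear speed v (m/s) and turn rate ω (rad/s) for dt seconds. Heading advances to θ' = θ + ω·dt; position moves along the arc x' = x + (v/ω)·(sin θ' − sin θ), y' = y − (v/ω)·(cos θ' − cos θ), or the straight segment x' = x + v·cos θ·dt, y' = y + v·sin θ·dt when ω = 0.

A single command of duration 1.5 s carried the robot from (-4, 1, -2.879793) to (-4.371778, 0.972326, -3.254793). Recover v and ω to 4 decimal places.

Δθ = -3.254793 − -2.879793 = -0.375000
ω = Δθ/dt = -0.375000/1.5 = -0.2500
R = Δx/(sin θ' − sin θ) = -1.0000
v = R·ω = -1.0000·-0.2500 = 0.2500

v = 0.2500, ω = -0.2500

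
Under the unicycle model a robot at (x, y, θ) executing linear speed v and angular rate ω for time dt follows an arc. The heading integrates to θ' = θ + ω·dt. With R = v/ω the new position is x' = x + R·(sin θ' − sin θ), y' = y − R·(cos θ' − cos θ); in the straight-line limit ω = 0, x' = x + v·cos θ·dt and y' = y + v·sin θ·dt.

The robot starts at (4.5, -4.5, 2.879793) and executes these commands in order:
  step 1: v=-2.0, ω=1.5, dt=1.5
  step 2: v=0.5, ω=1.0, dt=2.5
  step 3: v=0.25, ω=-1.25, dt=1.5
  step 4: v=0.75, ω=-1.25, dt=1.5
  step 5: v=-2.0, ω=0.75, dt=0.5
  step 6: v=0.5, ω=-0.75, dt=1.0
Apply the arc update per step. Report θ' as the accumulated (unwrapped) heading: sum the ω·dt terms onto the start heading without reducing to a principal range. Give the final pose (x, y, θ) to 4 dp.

(7.6421, -2.9480, 3.5048)

step 1: θ'=5.1298 (R=-1.3333) → pose (6.0640, -2.6716, 5.1298)
step 2: θ'=7.6298 (R=0.5000) → pose (7.0085, -2.5800, 7.6298)
step 3: θ'=5.7548 (R=-0.2000) → pose (7.3043, -2.4518, 5.7548)
step 4: θ'=3.8798 (R=-0.6000) → pose (7.4056, -3.4138, 3.8798)
step 5: θ'=4.2548 (R=-2.6667) → pose (8.0034, -2.6194, 4.2548)
step 6: θ'=3.5048 (R=-0.6667) → pose (7.6421, -2.9480, 3.5048)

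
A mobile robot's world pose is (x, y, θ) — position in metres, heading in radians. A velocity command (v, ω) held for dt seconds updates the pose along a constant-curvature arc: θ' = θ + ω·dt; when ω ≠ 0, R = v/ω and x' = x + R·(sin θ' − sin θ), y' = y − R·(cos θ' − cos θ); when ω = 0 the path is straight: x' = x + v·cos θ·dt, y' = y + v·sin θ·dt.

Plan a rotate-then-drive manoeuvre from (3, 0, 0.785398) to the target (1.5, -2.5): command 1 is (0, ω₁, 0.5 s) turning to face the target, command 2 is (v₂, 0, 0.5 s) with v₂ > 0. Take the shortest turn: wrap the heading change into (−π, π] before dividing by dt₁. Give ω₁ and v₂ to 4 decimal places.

ω₁ = -5.7932, v₂ = 5.8310

heading to target = atan2(-2.5−0, 1.5−3) = -2.1112
Δθ = wrap(-2.1112 − 0.7854) = -2.8966; ω₁ = Δθ/dt₁ = -5.7932
distance = √((1.5−3)² + (-2.5−0)²) = 2.9155; v₂ = distance/dt₂ = 5.8310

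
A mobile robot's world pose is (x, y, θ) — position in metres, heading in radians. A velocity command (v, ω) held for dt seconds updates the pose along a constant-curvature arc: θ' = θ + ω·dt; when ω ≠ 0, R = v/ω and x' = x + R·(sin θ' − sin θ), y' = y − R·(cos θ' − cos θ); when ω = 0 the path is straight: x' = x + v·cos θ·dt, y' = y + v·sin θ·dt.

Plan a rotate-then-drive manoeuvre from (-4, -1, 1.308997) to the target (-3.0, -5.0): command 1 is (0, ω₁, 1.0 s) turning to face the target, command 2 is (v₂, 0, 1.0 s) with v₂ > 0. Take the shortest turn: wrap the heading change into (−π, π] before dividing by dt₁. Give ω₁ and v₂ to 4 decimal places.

heading to target = atan2(-5−-1, -3−-4) = -1.3258
Δθ = wrap(-1.3258 − 1.3090) = -2.6348; ω₁ = Δθ/dt₁ = -2.6348
distance = √((-3−-4)² + (-5−-1)²) = 4.1231; v₂ = distance/dt₂ = 4.1231

ω₁ = -2.6348, v₂ = 4.1231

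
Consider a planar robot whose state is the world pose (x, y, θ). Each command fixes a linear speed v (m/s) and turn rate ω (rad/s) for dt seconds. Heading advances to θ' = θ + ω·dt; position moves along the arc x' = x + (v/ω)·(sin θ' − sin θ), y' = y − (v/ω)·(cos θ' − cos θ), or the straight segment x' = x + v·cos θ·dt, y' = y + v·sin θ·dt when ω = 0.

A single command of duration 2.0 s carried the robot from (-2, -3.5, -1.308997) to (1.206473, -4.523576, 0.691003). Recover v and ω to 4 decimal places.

Δθ = 0.691003 − -1.308997 = 2.000000
ω = Δθ/dt = 2.000000/2.0 = 1.0000
R = Δx/(sin θ' − sin θ) = 2.0000
v = R·ω = 2.0000·1.0000 = 2.0000

v = 2.0000, ω = 1.0000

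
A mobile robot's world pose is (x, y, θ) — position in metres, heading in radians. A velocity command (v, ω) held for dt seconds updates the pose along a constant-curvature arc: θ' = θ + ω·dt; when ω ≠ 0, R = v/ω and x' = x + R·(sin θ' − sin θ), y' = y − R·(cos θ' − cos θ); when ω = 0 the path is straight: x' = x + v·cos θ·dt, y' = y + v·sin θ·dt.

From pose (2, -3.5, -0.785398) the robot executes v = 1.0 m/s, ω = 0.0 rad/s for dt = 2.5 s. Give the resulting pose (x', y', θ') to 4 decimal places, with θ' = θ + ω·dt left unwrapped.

(3.7678, -5.2678, -0.7854)

θ' = -0.7854 + 0.0·2.5 = -0.7854
ω = 0 → straight: x' = 2 + 1.0·cos(-0.7854)·2.5 = 3.7678
y' = -3.5 + 1.0·sin(-0.7854)·2.5 = -5.2678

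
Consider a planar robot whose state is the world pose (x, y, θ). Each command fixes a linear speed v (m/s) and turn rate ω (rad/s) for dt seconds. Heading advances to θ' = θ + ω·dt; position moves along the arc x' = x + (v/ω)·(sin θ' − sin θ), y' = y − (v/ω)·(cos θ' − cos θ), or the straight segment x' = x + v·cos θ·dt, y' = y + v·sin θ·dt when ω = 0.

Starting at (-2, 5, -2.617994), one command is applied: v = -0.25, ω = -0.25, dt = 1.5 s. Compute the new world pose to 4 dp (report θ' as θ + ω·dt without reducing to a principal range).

θ' = -2.6180 + -0.25·1.5 = -2.9930
R = v/ω = -0.25/-0.25 = 1.0000
x' = -2 + 1.0000·(sin -2.9930 − sin -2.6180) = -1.6481
y' = 5 − 1.0000·(cos -2.9930 − cos -2.6180) = 5.1230

(-1.6481, 5.1230, -2.9930)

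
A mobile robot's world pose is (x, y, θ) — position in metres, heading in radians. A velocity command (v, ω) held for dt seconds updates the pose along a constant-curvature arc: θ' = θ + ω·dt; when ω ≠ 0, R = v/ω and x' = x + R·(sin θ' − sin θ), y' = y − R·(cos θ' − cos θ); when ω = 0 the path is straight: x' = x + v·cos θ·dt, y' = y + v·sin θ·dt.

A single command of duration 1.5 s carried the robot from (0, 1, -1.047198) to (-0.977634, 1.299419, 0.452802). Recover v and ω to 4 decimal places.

v = -0.7500, ω = 1.0000

Δθ = 0.452802 − -1.047198 = 1.500000
ω = Δθ/dt = 1.500000/1.5 = 1.0000
R = Δx/(sin θ' − sin θ) = -0.7500
v = R·ω = -0.7500·1.0000 = -0.7500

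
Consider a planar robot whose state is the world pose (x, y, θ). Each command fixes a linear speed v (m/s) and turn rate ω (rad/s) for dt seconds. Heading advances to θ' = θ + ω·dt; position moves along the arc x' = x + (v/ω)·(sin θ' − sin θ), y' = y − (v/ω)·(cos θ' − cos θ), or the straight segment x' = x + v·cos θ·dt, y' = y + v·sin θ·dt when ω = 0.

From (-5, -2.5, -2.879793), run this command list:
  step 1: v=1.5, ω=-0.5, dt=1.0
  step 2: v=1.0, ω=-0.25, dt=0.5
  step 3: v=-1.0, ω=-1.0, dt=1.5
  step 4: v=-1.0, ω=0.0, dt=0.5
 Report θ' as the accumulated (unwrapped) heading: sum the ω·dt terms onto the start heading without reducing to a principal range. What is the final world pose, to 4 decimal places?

step 1: θ'=-3.3798 (R=-3.0000) → pose (-6.4843, -2.5175, -3.3798)
step 2: θ'=-3.5048 (R=-4.0000) → pose (-6.9616, -2.3695, -3.5048)
step 3: θ'=-5.0048 (R=1.0000) → pose (-6.3593, -3.5925, -5.0048)
step 4: θ'=-5.0048 (straight) → pose (-6.5034, -4.0713, -5.0048)

(-6.5034, -4.0713, -5.0048)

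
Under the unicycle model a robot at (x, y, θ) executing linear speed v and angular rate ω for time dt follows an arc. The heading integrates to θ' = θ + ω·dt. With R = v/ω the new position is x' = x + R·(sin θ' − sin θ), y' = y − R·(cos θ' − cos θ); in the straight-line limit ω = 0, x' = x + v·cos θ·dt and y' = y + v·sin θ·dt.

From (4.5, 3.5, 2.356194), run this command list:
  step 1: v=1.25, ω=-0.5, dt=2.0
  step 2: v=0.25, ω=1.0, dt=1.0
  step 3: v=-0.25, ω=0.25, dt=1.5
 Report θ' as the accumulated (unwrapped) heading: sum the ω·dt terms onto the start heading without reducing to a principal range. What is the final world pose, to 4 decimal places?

step 1: θ'=1.3562 (R=-2.5000) → pose (3.8251, 5.8002, 1.3562)
step 2: θ'=2.3562 (R=0.2500) → pose (3.7576, 6.0302, 2.3562)
step 3: θ'=2.7312 (R=-1.0000) → pose (4.0658, 5.8203, 2.7312)

(4.0658, 5.8203, 2.7312)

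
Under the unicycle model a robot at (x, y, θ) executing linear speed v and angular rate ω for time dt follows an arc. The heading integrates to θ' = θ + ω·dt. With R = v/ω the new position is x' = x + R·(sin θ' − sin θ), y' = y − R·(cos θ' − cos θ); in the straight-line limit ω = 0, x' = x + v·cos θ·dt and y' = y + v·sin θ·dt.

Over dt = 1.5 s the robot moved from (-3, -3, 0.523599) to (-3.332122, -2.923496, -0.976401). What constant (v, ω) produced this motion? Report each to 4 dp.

Δθ = -0.976401 − 0.523599 = -1.500000
ω = Δθ/dt = -1.500000/1.5 = -1.0000
R = Δx/(sin θ' − sin θ) = 0.2500
v = R·ω = 0.2500·-1.0000 = -0.2500

v = -0.2500, ω = -1.0000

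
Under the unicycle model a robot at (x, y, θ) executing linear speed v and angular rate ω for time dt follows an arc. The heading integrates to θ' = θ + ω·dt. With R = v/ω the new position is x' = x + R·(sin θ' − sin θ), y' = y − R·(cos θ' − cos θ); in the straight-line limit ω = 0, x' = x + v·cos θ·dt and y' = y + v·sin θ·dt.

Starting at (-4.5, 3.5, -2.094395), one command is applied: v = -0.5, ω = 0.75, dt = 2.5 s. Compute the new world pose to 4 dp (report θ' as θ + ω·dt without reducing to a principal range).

(-4.9323, 4.4840, -0.2194)

θ' = -2.0944 + 0.75·2.5 = -0.2194
R = v/ω = -0.5/0.75 = -0.6667
x' = -4.5 + -0.6667·(sin -0.2194 − sin -2.0944) = -4.9323
y' = 3.5 − -0.6667·(cos -0.2194 − cos -2.0944) = 4.4840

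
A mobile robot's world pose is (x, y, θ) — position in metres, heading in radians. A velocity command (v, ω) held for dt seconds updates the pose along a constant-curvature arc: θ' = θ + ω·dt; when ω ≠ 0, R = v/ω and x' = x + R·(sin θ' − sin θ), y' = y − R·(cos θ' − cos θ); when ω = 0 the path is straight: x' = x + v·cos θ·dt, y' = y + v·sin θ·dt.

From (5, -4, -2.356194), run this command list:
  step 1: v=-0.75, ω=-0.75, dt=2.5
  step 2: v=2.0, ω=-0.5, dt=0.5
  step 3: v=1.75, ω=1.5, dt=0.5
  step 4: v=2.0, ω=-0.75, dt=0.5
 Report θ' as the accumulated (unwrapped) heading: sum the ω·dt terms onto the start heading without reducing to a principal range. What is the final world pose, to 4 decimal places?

step 1: θ'=-4.2312 (R=1.0000) → pose (6.5935, -4.2443, -4.2312)
step 2: θ'=-4.4812 (R=-4.0000) → pose (6.2457, -3.3095, -4.4812)
step 3: θ'=-3.7312 (R=1.1667) → pose (5.7588, -2.6071, -3.7312)
step 4: θ'=-4.1062 (R=-2.6667) → pose (5.0500, -1.9100, -4.1062)

(5.0500, -1.9100, -4.1062)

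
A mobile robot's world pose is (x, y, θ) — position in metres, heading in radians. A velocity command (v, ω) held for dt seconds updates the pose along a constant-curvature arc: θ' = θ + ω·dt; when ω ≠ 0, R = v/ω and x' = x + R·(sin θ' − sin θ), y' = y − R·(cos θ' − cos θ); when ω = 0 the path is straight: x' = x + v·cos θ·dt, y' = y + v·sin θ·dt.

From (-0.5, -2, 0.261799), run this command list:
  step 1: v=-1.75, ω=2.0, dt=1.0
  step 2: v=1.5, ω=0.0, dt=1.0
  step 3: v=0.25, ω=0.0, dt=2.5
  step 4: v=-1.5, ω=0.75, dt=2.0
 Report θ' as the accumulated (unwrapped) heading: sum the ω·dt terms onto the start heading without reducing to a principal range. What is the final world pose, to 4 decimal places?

(0.4015, -2.1182, 3.7618)

step 1: θ'=2.2618 (R=-0.8750) → pose (-0.9478, -3.4028, 2.2618)
step 2: θ'=2.2618 (straight) → pose (-1.9038, -2.2469, 2.2618)
step 3: θ'=2.2618 (straight) → pose (-2.3021, -1.7653, 2.2618)
step 4: θ'=3.7618 (R=-2.0000) → pose (0.4015, -2.1182, 3.7618)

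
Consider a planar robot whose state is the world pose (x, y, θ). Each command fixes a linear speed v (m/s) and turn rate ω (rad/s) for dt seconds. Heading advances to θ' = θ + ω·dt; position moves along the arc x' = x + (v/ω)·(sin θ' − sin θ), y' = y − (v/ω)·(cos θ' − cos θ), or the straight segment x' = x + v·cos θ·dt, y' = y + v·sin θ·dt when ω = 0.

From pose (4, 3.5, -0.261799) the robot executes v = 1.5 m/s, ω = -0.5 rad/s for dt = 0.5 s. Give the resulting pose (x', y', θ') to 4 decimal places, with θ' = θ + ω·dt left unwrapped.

(4.6928, 3.2178, -0.5118)

θ' = -0.2618 + -0.5·0.5 = -0.5118
R = v/ω = 1.5/-0.5 = -3.0000
x' = 4 + -3.0000·(sin -0.5118 − sin -0.2618) = 4.6928
y' = 3.5 − -3.0000·(cos -0.5118 − cos -0.2618) = 3.2178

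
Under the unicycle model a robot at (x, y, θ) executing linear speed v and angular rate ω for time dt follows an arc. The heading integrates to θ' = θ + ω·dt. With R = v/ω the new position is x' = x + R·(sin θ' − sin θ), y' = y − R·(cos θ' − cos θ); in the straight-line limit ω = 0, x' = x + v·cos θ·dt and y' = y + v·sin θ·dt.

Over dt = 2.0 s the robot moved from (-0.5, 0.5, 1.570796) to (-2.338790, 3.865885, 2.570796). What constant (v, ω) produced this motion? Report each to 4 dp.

Δθ = 2.570796 − 1.570796 = 1.000000
ω = Δθ/dt = 1.000000/2.0 = 0.5000
R = −Δy/(cos θ' − cos θ) = 4.0000
v = R·ω = 4.0000·0.5000 = 2.0000

v = 2.0000, ω = 0.5000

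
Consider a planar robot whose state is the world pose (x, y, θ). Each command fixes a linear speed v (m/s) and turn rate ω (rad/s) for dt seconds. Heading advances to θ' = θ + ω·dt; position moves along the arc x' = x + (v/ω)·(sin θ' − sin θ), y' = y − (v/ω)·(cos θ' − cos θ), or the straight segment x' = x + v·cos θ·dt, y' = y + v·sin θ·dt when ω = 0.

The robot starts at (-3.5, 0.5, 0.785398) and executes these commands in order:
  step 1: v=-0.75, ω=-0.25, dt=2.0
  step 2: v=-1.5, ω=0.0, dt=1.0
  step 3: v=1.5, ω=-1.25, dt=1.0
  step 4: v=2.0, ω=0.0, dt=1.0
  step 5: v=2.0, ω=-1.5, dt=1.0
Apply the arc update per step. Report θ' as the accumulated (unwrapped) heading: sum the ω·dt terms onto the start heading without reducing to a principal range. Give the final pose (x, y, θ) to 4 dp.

(-4.0130, -4.5900, -2.4646)

step 1: θ'=0.2854 (R=3.0000) → pose (-4.7767, -0.2573, 0.2854)
step 2: θ'=0.2854 (straight) → pose (-6.2160, -0.6796, 0.2854)
step 3: θ'=-0.9646 (R=-1.2000) → pose (-4.8920, -1.1474, -0.9646)
step 4: θ'=-0.9646 (straight) → pose (-3.7525, -2.7910, -0.9646)
step 5: θ'=-2.4646 (R=-1.3333) → pose (-4.0130, -4.5900, -2.4646)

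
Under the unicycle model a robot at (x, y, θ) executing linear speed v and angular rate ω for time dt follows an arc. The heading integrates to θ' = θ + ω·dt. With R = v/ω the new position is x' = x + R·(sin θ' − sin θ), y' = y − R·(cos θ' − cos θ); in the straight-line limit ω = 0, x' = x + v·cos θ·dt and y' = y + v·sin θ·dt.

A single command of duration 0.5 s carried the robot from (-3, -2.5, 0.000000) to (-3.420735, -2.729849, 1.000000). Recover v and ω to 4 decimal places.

Δθ = 1.000000 − 0.000000 = 1.000000
ω = Δθ/dt = 1.000000/0.5 = 2.0000
R = Δx/(sin θ' − sin θ) = -0.5000
v = R·ω = -0.5000·2.0000 = -1.0000

v = -1.0000, ω = 2.0000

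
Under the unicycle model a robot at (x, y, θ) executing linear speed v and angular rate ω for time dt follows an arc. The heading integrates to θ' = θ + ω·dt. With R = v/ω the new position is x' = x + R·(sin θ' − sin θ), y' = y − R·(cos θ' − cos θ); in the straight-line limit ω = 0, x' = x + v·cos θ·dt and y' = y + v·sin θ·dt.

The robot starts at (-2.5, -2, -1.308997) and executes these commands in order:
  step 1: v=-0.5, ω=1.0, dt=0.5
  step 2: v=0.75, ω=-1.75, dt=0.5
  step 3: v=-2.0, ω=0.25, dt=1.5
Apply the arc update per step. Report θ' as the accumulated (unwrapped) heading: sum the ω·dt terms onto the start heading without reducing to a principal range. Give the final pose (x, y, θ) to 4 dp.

step 1: θ'=-0.8090 (R=-0.5000) → pose (-2.6212, -1.7843, -0.8090)
step 2: θ'=-1.6840 (R=-0.4286) → pose (-2.5054, -2.1285, -1.6840)
step 3: θ'=-1.3090 (R=-8.0000) → pose (-2.7268, 0.8457, -1.3090)

(-2.7268, 0.8457, -1.3090)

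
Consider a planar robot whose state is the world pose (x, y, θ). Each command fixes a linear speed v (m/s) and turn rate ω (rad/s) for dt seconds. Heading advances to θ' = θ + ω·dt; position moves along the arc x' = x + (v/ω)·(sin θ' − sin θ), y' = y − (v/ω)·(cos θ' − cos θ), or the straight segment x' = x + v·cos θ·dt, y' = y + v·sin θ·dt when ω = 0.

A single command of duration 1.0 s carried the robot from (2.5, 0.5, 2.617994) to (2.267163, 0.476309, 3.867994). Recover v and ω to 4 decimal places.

Δθ = 3.867994 − 2.617994 = 1.250000
ω = Δθ/dt = 1.250000/1.0 = 1.2500
R = Δx/(sin θ' − sin θ) = 0.2000
v = R·ω = 0.2000·1.2500 = 0.2500

v = 0.2500, ω = 1.2500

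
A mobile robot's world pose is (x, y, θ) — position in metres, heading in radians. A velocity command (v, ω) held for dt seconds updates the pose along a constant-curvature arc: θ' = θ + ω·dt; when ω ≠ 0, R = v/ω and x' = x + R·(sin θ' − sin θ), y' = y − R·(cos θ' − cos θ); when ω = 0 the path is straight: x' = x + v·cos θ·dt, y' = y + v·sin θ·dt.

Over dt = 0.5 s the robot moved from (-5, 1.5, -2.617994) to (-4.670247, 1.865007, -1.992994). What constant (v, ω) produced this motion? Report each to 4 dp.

Δθ = -1.992994 − -2.617994 = 0.625000
ω = Δθ/dt = 0.625000/0.5 = 1.2500
R = −Δy/(cos θ' − cos θ) = -0.8000
v = R·ω = -0.8000·1.2500 = -1.0000

v = -1.0000, ω = 1.2500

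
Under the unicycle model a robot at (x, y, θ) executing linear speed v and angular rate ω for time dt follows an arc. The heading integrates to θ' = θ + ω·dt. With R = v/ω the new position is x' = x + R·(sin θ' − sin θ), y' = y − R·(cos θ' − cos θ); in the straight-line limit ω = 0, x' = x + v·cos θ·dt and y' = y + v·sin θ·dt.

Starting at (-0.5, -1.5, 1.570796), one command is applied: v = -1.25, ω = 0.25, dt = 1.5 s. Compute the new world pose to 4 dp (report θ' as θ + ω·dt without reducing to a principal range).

θ' = 1.5708 + 0.25·1.5 = 1.9458
R = v/ω = -1.25/0.25 = -5.0000
x' = -0.5 + -5.0000·(sin 1.9458 − sin 1.5708) = -0.1525
y' = -1.5 − -5.0000·(cos 1.9458 − cos 1.5708) = -3.3314

(-0.1525, -3.3314, 1.9458)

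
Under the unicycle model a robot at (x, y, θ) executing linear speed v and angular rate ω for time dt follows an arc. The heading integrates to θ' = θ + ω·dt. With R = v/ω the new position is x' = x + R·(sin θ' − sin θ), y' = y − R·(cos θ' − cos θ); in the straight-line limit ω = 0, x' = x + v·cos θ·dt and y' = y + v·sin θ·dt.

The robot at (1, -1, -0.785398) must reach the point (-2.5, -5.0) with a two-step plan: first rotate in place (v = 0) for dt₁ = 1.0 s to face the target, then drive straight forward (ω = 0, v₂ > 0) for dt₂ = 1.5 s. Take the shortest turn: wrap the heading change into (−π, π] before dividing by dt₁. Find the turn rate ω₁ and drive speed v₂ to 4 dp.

heading to target = atan2(-5−-1, -2.5−1) = -2.2896
Δθ = wrap(-2.2896 − -0.7854) = -1.5042; ω₁ = Δθ/dt₁ = -1.5042
distance = √((-2.5−1)² + (-5−-1)²) = 5.3151; v₂ = distance/dt₂ = 3.5434

ω₁ = -1.5042, v₂ = 3.5434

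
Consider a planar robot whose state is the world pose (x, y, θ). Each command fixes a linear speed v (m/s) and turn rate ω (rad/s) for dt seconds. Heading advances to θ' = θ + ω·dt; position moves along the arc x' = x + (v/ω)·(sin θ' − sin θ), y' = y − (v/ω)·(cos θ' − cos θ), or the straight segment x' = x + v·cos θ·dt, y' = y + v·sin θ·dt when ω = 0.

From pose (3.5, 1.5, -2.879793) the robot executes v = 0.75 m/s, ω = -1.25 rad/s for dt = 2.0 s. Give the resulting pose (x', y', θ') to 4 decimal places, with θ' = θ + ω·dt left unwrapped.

θ' = -2.8798 + -1.25·2.0 = -5.3798
R = v/ω = 0.75/-1.25 = -0.6000
x' = 3.5 + -0.6000·(sin -5.3798 − sin -2.8798) = 2.8734
y' = 1.5 − -0.6000·(cos -5.3798 − cos -2.8798) = 2.4509

(2.8734, 2.4509, -5.3798)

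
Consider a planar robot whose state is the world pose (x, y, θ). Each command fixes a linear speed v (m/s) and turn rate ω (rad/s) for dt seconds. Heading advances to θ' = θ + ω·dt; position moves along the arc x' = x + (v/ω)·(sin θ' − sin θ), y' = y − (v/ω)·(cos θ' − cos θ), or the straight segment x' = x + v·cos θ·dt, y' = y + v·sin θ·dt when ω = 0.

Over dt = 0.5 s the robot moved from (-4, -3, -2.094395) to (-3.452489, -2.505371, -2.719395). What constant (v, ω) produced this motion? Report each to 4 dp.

v = -1.5000, ω = -1.2500

Δθ = -2.719395 − -2.094395 = -0.625000
ω = Δθ/dt = -0.625000/0.5 = -1.2500
R = Δx/(sin θ' − sin θ) = 1.2000
v = R·ω = 1.2000·-1.2500 = -1.5000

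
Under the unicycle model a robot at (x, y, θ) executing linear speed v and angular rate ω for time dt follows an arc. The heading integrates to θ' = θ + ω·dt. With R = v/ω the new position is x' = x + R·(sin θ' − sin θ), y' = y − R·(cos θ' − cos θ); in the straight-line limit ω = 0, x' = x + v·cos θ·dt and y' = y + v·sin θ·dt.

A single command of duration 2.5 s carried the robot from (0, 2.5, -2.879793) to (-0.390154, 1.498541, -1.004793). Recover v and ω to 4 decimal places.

Δθ = -1.004793 − -2.879793 = 1.875000
ω = Δθ/dt = 1.875000/2.5 = 0.7500
R = −Δy/(cos θ' − cos θ) = 0.6667
v = R·ω = 0.6667·0.7500 = 0.5000

v = 0.5000, ω = 0.7500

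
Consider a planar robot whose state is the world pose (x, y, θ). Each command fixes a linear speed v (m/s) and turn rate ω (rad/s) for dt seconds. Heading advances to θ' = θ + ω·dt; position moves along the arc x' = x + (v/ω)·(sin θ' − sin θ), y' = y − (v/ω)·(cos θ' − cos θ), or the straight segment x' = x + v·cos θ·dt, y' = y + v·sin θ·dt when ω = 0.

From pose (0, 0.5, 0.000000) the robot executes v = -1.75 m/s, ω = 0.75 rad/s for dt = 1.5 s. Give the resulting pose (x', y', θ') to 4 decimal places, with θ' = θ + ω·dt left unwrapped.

(-2.1053, -0.8273, 1.1250)

θ' = 0.0000 + 0.75·1.5 = 1.1250
R = v/ω = -1.75/0.75 = -2.3333
x' = 0 + -2.3333·(sin 1.1250 − sin 0.0000) = -2.1053
y' = 0.5 − -2.3333·(cos 1.1250 − cos 0.0000) = -0.8273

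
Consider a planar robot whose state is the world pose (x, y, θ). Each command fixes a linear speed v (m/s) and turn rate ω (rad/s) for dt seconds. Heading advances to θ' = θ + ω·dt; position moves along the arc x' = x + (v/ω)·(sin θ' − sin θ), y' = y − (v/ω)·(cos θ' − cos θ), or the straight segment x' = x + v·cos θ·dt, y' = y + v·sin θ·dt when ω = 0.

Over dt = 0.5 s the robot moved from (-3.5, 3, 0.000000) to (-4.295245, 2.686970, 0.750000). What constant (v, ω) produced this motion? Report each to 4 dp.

Δθ = 0.750000 − 0.000000 = 0.750000
ω = Δθ/dt = 0.750000/0.5 = 1.5000
R = Δx/(sin θ' − sin θ) = -1.1667
v = R·ω = -1.1667·1.5000 = -1.7500

v = -1.7500, ω = 1.5000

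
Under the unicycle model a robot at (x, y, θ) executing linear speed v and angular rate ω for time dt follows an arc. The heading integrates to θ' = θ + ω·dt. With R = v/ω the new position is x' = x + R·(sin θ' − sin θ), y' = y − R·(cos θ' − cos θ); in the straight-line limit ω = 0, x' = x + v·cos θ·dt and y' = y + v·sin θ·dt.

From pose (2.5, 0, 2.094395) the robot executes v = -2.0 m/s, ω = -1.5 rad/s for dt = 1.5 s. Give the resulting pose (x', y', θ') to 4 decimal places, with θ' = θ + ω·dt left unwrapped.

(1.1387, -1.9839, -0.1556)

θ' = 2.0944 + -1.5·1.5 = -0.1556
R = v/ω = -2.0/-1.5 = 1.3333
x' = 2.5 + 1.3333·(sin -0.1556 − sin 2.0944) = 1.1387
y' = 0 − 1.3333·(cos -0.1556 − cos 2.0944) = -1.9839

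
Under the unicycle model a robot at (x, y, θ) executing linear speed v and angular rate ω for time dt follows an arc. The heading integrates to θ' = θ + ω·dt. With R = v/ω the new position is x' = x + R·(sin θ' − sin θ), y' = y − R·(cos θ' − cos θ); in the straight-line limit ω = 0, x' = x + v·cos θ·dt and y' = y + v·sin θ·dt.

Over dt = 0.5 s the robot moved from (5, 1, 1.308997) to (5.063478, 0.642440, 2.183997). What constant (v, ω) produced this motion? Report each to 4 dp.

v = -0.7500, ω = 1.7500

Δθ = 2.183997 − 1.308997 = 0.875000
ω = Δθ/dt = 0.875000/0.5 = 1.7500
R = −Δy/(cos θ' − cos θ) = -0.4286
v = R·ω = -0.4286·1.7500 = -0.7500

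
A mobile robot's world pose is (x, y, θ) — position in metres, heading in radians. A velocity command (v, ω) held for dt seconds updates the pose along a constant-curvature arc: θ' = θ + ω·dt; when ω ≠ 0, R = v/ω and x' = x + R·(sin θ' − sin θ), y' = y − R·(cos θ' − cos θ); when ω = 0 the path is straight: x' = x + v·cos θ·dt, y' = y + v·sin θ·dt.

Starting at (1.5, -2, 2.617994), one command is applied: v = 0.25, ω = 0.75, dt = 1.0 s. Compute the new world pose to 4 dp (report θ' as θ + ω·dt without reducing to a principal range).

θ' = 2.6180 + 0.75·1.0 = 3.3680
R = v/ω = 0.25/0.75 = 0.3333
x' = 1.5 + 0.3333·(sin 3.3680 − sin 2.6180) = 1.2585
y' = -2 − 0.3333·(cos 3.3680 − cos 2.6180) = -1.9638

(1.2585, -1.9638, 3.3680)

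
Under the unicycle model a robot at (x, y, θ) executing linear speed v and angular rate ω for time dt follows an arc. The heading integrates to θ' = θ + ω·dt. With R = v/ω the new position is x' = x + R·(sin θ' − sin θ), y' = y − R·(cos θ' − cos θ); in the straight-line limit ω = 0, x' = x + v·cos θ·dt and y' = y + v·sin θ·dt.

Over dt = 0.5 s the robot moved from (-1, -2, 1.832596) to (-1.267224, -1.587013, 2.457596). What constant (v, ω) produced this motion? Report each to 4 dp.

Δθ = 2.457596 − 1.832596 = 0.625000
ω = Δθ/dt = 0.625000/0.5 = 1.2500
R = −Δy/(cos θ' − cos θ) = 0.8000
v = R·ω = 0.8000·1.2500 = 1.0000

v = 1.0000, ω = 1.2500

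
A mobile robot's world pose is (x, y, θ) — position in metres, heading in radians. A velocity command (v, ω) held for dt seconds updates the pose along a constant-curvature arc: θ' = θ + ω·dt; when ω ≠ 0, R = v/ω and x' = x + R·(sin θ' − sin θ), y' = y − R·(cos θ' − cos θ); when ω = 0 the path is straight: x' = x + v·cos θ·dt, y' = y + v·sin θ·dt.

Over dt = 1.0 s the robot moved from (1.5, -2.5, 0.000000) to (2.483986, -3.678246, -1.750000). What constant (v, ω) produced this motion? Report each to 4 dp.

Δθ = -1.750000 − 0.000000 = -1.750000
ω = Δθ/dt = -1.750000/1.0 = -1.7500
R = −Δy/(cos θ' − cos θ) = -1.0000
v = R·ω = -1.0000·-1.7500 = 1.7500

v = 1.7500, ω = -1.7500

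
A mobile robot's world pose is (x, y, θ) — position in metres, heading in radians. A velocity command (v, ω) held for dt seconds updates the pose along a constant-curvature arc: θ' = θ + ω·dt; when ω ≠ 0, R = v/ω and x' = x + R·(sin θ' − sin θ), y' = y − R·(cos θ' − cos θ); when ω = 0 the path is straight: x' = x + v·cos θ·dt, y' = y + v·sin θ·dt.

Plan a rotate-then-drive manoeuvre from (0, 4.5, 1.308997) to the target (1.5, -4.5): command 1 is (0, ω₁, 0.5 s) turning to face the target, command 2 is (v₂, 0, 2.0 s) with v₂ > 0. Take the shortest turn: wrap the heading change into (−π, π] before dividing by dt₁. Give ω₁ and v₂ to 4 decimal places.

heading to target = atan2(-4.5−4.5, 1.5−0) = -1.4056
Δθ = wrap(-1.4056 − 1.3090) = -2.7146; ω₁ = Δθ/dt₁ = -5.4293
distance = √((1.5−0)² + (-4.5−4.5)²) = 9.1241; v₂ = distance/dt₂ = 4.5621

ω₁ = -5.4293, v₂ = 4.5621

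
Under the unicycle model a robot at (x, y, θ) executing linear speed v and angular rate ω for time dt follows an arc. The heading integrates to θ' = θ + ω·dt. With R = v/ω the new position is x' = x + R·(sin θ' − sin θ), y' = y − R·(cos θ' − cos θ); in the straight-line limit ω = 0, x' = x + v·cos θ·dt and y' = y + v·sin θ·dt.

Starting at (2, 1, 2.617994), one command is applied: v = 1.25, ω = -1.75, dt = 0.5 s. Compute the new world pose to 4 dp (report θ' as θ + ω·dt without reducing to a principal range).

(1.6534, 1.4962, 1.7430)

θ' = 2.6180 + -1.75·0.5 = 1.7430
R = v/ω = 1.25/-1.75 = -0.7143
x' = 2 + -0.7143·(sin 1.7430 − sin 2.6180) = 1.6534
y' = 1 − -0.7143·(cos 1.7430 − cos 2.6180) = 1.4962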